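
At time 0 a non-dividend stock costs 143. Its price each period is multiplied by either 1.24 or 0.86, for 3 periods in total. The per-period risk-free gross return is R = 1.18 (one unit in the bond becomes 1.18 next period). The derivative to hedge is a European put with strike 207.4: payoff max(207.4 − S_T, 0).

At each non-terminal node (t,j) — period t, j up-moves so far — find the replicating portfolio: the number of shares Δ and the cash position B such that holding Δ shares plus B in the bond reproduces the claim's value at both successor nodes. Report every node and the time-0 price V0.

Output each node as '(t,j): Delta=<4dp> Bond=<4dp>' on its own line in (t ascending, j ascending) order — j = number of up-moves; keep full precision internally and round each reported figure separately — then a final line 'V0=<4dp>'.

(0,0): Delta=-0.3885 Bond=62.4971
(1,0): Delta=-1.0000 Bond=148.9515
(1,1): Delta=-0.3090 Bond=59.6457
(2,0): Delta=-1.0000 Bond=175.7627
(2,1): Delta=-1.0000 Bond=175.7627
(2,2): Delta=-0.2191 Bond=50.6231
V0=6.9446

Under the risk-neutral measure, an up-move has probability p* = (R−d)/(u−d) = 0.8421 and values discount at R = 1.18.
Terminal payoffs: V(3,0)=116.4440, V(3,1)=76.2541, V(3,2)=18.3060, V(3,3)=0.0000
  t=2,j=0: stock 105.7628 → up 131.1459 (V=76.2541), down 90.9560 (V=116.4440). Price 69.9999; hedge Δ=-1.0000, bond B=175.7627.
  t=2,j=1: stock 152.4952 → up 189.0940 (V=18.3060), down 131.1459 (V=76.2541). Price 23.2675; hedge Δ=-1.0000, bond B=175.7627.
  t=2,j=2: stock 219.8768 → up 272.6472 (V=0.0000), down 189.0940 (V=18.3060). Price 2.4495; hedge Δ=-0.2191, bond B=50.6231.
  t=1,j=0: stock 122.9800 → up 152.4952 (V=23.2675), down 105.7628 (V=69.9999). Price 25.9715; hedge Δ=-1.0000, bond B=148.9515.
  t=1,j=1: stock 177.3200 → up 219.8768 (V=2.4495), down 152.4952 (V=23.2675). Price 4.8615; hedge Δ=-0.3090, bond B=59.6457.
  t=0,j=0: stock 143.0000 → up 177.3200 (V=4.8615), down 122.9800 (V=25.9715). Price 6.9446; hedge Δ=-0.3885, bond B=62.4971.
Check: Δ(0,0)·S0 + B(0,0) = 6.9446 = V0.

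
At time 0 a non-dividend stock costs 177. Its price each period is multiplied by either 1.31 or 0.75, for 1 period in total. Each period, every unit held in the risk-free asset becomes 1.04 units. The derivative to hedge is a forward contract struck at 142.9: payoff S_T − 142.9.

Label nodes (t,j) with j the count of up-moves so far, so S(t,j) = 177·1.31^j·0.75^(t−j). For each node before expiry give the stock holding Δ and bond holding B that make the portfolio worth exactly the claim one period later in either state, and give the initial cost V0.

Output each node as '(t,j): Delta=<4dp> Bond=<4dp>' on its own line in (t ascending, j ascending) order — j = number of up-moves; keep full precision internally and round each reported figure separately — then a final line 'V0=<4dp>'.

(0,0): Delta=1.0000 Bond=-137.4038
V0=39.5962

No-arbitrage ⇒ martingale measure with p* = (R−d)/(u−d) = 0.5179.
At expiry t=1: V(1,0)=-10.1500, V(1,1)=88.9700
  t=0,j=0: stock 177.0000 → up 231.8700 (V=88.9700), down 132.7500 (V=-10.1500). Price 39.5962; hedge Δ=1.0000, bond B=-137.4038.
Root portfolio cost Δ·177+B reproduces V0=39.5962.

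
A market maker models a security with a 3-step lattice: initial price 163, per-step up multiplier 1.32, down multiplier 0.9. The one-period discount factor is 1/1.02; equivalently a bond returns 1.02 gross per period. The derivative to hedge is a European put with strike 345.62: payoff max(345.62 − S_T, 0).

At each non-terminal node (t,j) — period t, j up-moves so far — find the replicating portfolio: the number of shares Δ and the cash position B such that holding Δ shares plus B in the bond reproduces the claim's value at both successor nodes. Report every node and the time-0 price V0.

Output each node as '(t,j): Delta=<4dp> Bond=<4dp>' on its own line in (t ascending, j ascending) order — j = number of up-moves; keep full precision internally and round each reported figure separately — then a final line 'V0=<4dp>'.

(0,0): Delta=-0.9664 Bond=320.8599
(1,0): Delta=-1.0000 Bond=332.1992
(1,1): Delta=-0.9093 Bond=314.9718
(2,0): Delta=-1.0000 Bond=338.8431
(2,1): Delta=-1.0000 Bond=338.8431
(2,2): Delta=-0.7546 Bond=277.3415
V0=163.3289

Under the risk-neutral measure, an up-move has probability p* = (R−d)/(u−d) = 0.2857 and values discount at R = 1.02.
Terminal payoffs: V(3,0)=226.7930, V(3,1)=171.3404, V(3,2)=90.0099, V(3,3)=0.0000
  t=2,j=0: stock 132.0300 → up 174.2796 (V=171.3404), down 118.8270 (V=226.7930). Price 206.8131; hedge Δ=-1.0000, bond B=338.8431.
  t=2,j=1: stock 193.6440 → up 255.6101 (V=90.0099), down 174.2796 (V=171.3404). Price 145.1991; hedge Δ=-1.0000, bond B=338.8431.
  t=2,j=2: stock 284.0112 → up 374.8948 (V=0.0000), down 255.6101 (V=90.0099). Price 63.0322; hedge Δ=-0.7546, bond B=277.3415.
  t=1,j=0: stock 146.7000 → up 193.6440 (V=145.1991), down 132.0300 (V=206.8131). Price 185.4992; hedge Δ=-1.0000, bond B=332.1992.
  t=1,j=1: stock 215.1600 → up 284.0112 (V=63.0322), down 193.6440 (V=145.1991). Price 119.3361; hedge Δ=-0.9093, bond B=314.9718.
  t=0,j=0: stock 163.0000 → up 215.1600 (V=119.3361), down 146.7000 (V=185.4992). Price 163.3289; hedge Δ=-0.9664, bond B=320.8599.
Check: Δ(0,0)·S0 + B(0,0) = 163.3289 = V0.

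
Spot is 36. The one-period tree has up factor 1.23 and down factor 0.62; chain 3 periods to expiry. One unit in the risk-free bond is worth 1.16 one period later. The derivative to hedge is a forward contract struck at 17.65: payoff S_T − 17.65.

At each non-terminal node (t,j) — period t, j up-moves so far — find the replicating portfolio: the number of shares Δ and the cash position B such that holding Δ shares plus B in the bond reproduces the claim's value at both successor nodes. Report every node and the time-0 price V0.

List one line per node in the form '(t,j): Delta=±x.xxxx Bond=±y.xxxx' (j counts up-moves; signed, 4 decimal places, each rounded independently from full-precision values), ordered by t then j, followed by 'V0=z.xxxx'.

The replicating-portfolio and risk-neutral prices coincide; use p* = (1.16−0.62)/(1.23−0.62) = 0.8852 for the latter.
At expiry t=3: V(3,0)=-9.0702, V(3,1)=-0.6288, V(3,2)=16.1179, V(3,3)=49.3412
  t=2,j=0: stock 13.8384 → up 17.0212 (V=-0.6288), down 8.5798 (V=-9.0702). Price -1.3771; hedge Δ=1.0000, bond B=-15.2155.
  t=2,j=1: stock 27.4536 → up 33.7679 (V=16.1179), down 17.0212 (V=-0.6288). Price 12.2381; hedge Δ=1.0000, bond B=-15.2155.
  t=2,j=2: stock 54.4644 → up 66.9912 (V=49.3412), down 33.7679 (V=16.1179). Price 39.2489; hedge Δ=1.0000, bond B=-15.2155.
  t=1,j=0: stock 22.3200 → up 27.4536 (V=12.2381), down 13.8384 (V=-1.3771). Price 9.2032; hedge Δ=1.0000, bond B=-13.1168.
  t=1,j=1: stock 44.2800 → up 54.4644 (V=39.2489), down 27.4536 (V=12.2381). Price 31.1632; hedge Δ=1.0000, bond B=-13.1168.
  t=0,j=0: stock 36.0000 → up 44.2800 (V=31.1632), down 22.3200 (V=9.2032). Price 24.6924; hedge Δ=1.0000, bond B=-11.3076.
Check: Δ(0,0)·S0 + B(0,0) = 24.6924 = V0.

(0,0): Delta=1.0000 Bond=-11.3076
(1,0): Delta=1.0000 Bond=-13.1168
(1,1): Delta=1.0000 Bond=-13.1168
(2,0): Delta=1.0000 Bond=-15.2155
(2,1): Delta=1.0000 Bond=-15.2155
(2,2): Delta=1.0000 Bond=-15.2155
V0=24.6924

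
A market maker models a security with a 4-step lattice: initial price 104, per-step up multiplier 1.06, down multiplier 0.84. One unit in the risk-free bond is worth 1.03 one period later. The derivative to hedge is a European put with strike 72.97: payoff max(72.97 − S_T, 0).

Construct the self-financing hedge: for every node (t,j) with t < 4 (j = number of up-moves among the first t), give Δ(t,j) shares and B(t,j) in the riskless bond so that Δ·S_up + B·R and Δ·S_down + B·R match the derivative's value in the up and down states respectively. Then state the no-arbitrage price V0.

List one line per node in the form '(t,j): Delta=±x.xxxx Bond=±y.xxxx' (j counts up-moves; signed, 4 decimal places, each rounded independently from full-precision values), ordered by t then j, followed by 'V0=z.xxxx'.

(0,0): Delta=-0.0161 Bond=1.7381
(1,0): Delta=-0.1005 Bond=9.1663
(1,1): Delta=-0.0055 Bond=0.6256
(2,0): Delta=-0.5075 Bond=39.3075
(2,1): Delta=-0.0496 Bond=4.7255
(2,2): Delta=0.0000 Bond=0.0000
(3,0): Delta=-1.0000 Bond=70.8447
(3,1): Delta=-0.4459 Bond=35.6934
(3,2): Delta=0.0000 Bond=0.0000
(3,3): Delta=0.0000 Bond=0.0000
V0=0.0659

Since d<R<u, set p* = (R−d)/(u−d) = 0.8636; price each node as the discounted p*-expectation of its children.
Terminal values V(4,·): V(4,0)=21.1914, V(4,1)=7.6303, V(4,2)=0.0000, V(4,3)=0.0000, V(4,4)=0.0000
(3,0): S=61.6412. Δ = (V_up−V_dn)/(S_up−S_dn) = (7.6303−21.1914)/(65.3397−51.7786) = -1.0000. V = [p*·7.6303 + (1−p*)·21.1914]/1.03 = 9.2034. B = V − Δ·S = 70.8447.
(3,1): S=77.7853. Δ = (V_up−V_dn)/(S_up−S_dn) = (0.0000−7.6303)/(82.4525−65.3397) = -0.4459. V = [p*·0.0000 + (1−p*)·7.6303]/1.03 = 1.0102. B = V − Δ·S = 35.6934.
(3,2): S=98.1577. Δ = (V_up−V_dn)/(S_up−S_dn) = (0.0000−0.0000)/(104.0472−82.4525) = 0.0000. V = [p*·0.0000 + (1−p*)·0.0000]/1.03 = 0.0000. B = V − Δ·S = 0.0000.
(3,3): S=123.8657. Δ = (V_up−V_dn)/(S_up−S_dn) = (0.0000−0.0000)/(131.2976−104.0472) = 0.0000. V = [p*·0.0000 + (1−p*)·0.0000]/1.03 = 0.0000. B = V − Δ·S = 0.0000.
(2,0): S=73.3824. Δ = (V_up−V_dn)/(S_up−S_dn) = (1.0102−9.2034)/(77.7853−61.6412) = -0.5075. V = [p*·1.0102 + (1−p*)·9.2034]/1.03 = 2.0655. B = V − Δ·S = 39.3075.
(2,1): S=92.6016. Δ = (V_up−V_dn)/(S_up−S_dn) = (0.0000−1.0102)/(98.1577−77.7853) = -0.0496. V = [p*·0.0000 + (1−p*)·1.0102]/1.03 = 0.1337. B = V − Δ·S = 4.7255.
(2,2): S=116.8544. Δ = (V_up−V_dn)/(S_up−S_dn) = (0.0000−0.0000)/(123.8657−98.1577) = 0.0000. V = [p*·0.0000 + (1−p*)·0.0000]/1.03 = 0.0000. B = V − Δ·S = 0.0000.
(1,0): S=87.3600. Δ = (V_up−V_dn)/(S_up−S_dn) = (0.1337−2.0655)/(92.6016−73.3824) = -0.1005. V = [p*·0.1337 + (1−p*)·2.0655]/1.03 = 0.3856. B = V − Δ·S = 9.1663.
(1,1): S=110.2400. Δ = (V_up−V_dn)/(S_up−S_dn) = (0.0000−0.1337)/(116.8544−92.6016) = -0.0055. V = [p*·0.0000 + (1−p*)·0.1337]/1.03 = 0.0177. B = V − Δ·S = 0.6256.
(0,0): S=104.0000. Δ = (V_up−V_dn)/(S_up−S_dn) = (0.0177−0.3856)/(110.2400−87.3600) = -0.0161. V = [p*·0.0177 + (1−p*)·0.3856]/1.03 = 0.0659. B = V − Δ·S = 1.7381.
Each (Δ,B) replicates both successor values, so the strategy is self-financing and V0 is arbitrage-free.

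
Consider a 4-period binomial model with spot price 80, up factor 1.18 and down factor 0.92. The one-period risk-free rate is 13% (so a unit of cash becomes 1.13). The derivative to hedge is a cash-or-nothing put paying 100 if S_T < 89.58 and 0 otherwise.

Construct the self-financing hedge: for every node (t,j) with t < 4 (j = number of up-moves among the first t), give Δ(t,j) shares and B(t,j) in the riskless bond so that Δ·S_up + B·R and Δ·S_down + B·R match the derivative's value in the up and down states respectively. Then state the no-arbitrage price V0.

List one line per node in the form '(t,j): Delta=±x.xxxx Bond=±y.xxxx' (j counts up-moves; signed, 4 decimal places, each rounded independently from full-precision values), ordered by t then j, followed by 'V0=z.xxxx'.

No-arbitrage ⇒ martingale measure with p* = (R−d)/(u−d) = 0.8077.
Payoff layer (t=4): V(4,0)=100.0000, V(4,1)=100.0000, V(4,2)=0.0000, V(4,3)=0.0000, V(4,4)=0.0000
(3,0): S=62.2950. Δ = (V_up−V_dn)/(S_up−S_dn) = (100.0000−100.0000)/(73.5081−57.3114) = 0.0000. V = [p*·100.0000 + (1−p*)·100.0000]/1.13 = 88.4956. B = V − Δ·S = 88.4956.
(3,1): S=79.9002. Δ = (V_up−V_dn)/(S_up−S_dn) = (0.0000−100.0000)/(94.2822−73.5081) = -4.8137. V = [p*·0.0000 + (1−p*)·100.0000]/1.13 = 17.0184. B = V − Δ·S = 401.6338.
(3,2): S=102.4806. Δ = (V_up−V_dn)/(S_up−S_dn) = (0.0000−0.0000)/(120.9272−94.2822) = 0.0000. V = [p*·0.0000 + (1−p*)·0.0000]/1.13 = 0.0000. B = V − Δ·S = 0.0000.
(3,3): S=131.4426. Δ = (V_up−V_dn)/(S_up−S_dn) = (0.0000−0.0000)/(155.1022−120.9272) = 0.0000. V = [p*·0.0000 + (1−p*)·0.0000]/1.13 = 0.0000. B = V − Δ·S = 0.0000.
(2,0): S=67.7120. Δ = (V_up−V_dn)/(S_up−S_dn) = (17.0184−88.4956)/(79.9002−62.2950) = -4.0600. V = [p*·17.0184 + (1−p*)·88.4956]/1.13 = 27.2248. B = V − Δ·S = 302.1371.
(2,1): S=86.8480. Δ = (V_up−V_dn)/(S_up−S_dn) = (0.0000−17.0184)/(102.4806−79.9002) = -0.7537. V = [p*·0.0000 + (1−p*)·17.0184]/1.13 = 2.8963. B = V − Δ·S = 68.3516.
(2,2): S=111.3920. Δ = (V_up−V_dn)/(S_up−S_dn) = (0.0000−0.0000)/(131.4426−102.4806) = 0.0000. V = [p*·0.0000 + (1−p*)·0.0000]/1.13 = 0.0000. B = V − Δ·S = 0.0000.
(1,0): S=73.6000. Δ = (V_up−V_dn)/(S_up−S_dn) = (2.8963−27.2248)/(86.8480−67.7120) = -1.2713. V = [p*·2.8963 + (1−p*)·27.2248]/1.13 = 6.7034. B = V − Δ·S = 100.2746.
(1,1): S=94.4000. Δ = (V_up−V_dn)/(S_up−S_dn) = (0.0000−2.8963)/(111.3920−86.8480) = -0.1180. V = [p*·0.0000 + (1−p*)·2.8963]/1.13 = 0.4929. B = V − Δ·S = 11.6323.
(0,0): S=80.0000. Δ = (V_up−V_dn)/(S_up−S_dn) = (0.4929−6.7034)/(94.4000−73.6000) = -0.2986. V = [p*·0.4929 + (1−p*)·6.7034]/1.13 = 1.4931. B = V − Δ·S = 25.3796.
Self-financing check: at every node Δ·S+B equals the discounted successor values.

(0,0): Delta=-0.2986 Bond=25.3796
(1,0): Delta=-1.2713 Bond=100.2746
(1,1): Delta=-0.1180 Bond=11.6323
(2,0): Delta=-4.0600 Bond=302.1371
(2,1): Delta=-0.7537 Bond=68.3516
(2,2): Delta=0.0000 Bond=0.0000
(3,0): Delta=0.0000 Bond=88.4956
(3,1): Delta=-4.8137 Bond=401.6338
(3,2): Delta=0.0000 Bond=0.0000
(3,3): Delta=0.0000 Bond=0.0000
V0=1.4931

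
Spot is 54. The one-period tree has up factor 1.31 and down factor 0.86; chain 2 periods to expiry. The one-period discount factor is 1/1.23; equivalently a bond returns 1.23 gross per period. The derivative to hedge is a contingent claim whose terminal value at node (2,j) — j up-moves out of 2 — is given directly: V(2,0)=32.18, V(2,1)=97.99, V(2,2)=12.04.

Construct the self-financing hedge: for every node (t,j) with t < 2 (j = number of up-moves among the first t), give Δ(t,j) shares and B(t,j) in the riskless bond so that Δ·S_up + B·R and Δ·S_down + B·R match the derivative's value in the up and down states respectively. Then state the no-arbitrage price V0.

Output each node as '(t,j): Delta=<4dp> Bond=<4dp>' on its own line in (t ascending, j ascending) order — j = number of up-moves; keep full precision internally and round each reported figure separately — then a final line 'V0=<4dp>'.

(0,0): Delta=-1.9730 Bond=131.5285
(1,0): Delta=3.1491 Bond=-76.0896
(1,1): Delta=-2.7000 Bond=213.2114
V0=24.9875

Under the risk-neutral measure, an up-move has probability p* = (R−d)/(u−d) = 0.8222 and values discount at R = 1.23.
At expiry t=2: V(2,0)=32.1800, V(2,1)=97.9900, V(2,2)=12.0400
(1,0): S=46.4400. Δ = (V_up−V_dn)/(S_up−S_dn) = (97.9900−32.1800)/(60.8364−39.9384) = 3.1491. V = [p*·97.9900 + (1−p*)·32.1800]/1.23 = 70.1548. B = V − Δ·S = -76.0896.
(1,1): S=70.7400. Δ = (V_up−V_dn)/(S_up−S_dn) = (12.0400−97.9900)/(92.6694−60.8364) = -2.7000. V = [p*·12.0400 + (1−p*)·97.9900]/1.23 = 22.2114. B = V − Δ·S = 213.2114.
(0,0): S=54.0000. Δ = (V_up−V_dn)/(S_up−S_dn) = (22.2114−70.1548)/(70.7400−46.4400) = -1.9730. V = [p*·22.2114 + (1−p*)·70.1548]/1.23 = 24.9875. B = V − Δ·S = 131.5285.
Root portfolio cost Δ·54+B reproduces V0=24.9875.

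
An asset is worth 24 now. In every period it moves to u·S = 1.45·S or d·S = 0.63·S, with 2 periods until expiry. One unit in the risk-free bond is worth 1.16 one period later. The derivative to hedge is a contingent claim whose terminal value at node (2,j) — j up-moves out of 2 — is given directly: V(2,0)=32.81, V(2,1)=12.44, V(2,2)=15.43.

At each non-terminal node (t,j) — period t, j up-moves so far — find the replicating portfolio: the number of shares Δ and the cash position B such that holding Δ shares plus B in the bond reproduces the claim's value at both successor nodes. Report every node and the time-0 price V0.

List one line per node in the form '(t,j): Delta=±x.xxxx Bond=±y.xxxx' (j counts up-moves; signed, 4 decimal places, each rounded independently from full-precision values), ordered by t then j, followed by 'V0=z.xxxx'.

(0,0): Delta=-0.2309 Bond=17.6085
(1,0): Delta=-1.6430 Bond=41.7760
(1,1): Delta=0.1048 Bond=8.7438
V0=12.0666

No-arbitrage ⇒ martingale measure with p* = (R−d)/(u−d) = 0.6463.
Payoff layer (t=2): V(2,0)=32.8100, V(2,1)=12.4400, V(2,2)=15.4300
Node (1,0) S=15.1200: V=(p*·12.4400+(1−p*)·32.8100)/1.16=16.9345; Δ=(12.4400−32.8100)/(21.9240−9.5256)=-1.6430; B=V−Δ·S=41.7760
Node (1,1) S=34.8000: V=(p*·15.4300+(1−p*)·12.4400)/1.16=12.3901; Δ=(15.4300−12.4400)/(50.4600−21.9240)=0.1048; B=V−Δ·S=8.7438
Node (0,0) S=24.0000: V=(p*·12.3901+(1−p*)·16.9345)/1.16=12.0666; Δ=(12.3901−16.9345)/(34.8000−15.1200)=-0.2309; B=V−Δ·S=17.6085
Each (Δ,B) replicates both successor values, so the strategy is self-financing and V0 is arbitrage-free.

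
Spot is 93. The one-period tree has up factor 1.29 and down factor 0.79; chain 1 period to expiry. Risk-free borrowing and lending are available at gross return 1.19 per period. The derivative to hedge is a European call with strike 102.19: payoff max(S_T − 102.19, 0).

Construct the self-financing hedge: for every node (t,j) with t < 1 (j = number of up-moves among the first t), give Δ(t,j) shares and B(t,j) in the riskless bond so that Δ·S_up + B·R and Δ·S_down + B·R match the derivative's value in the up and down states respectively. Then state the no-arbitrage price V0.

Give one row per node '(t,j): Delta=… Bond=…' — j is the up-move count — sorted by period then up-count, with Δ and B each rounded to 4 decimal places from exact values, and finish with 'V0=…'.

The replicating-portfolio and risk-neutral prices coincide; use p* = (1.19−0.79)/(1.29−0.79) = 0.8000 for the latter.
Terminal payoffs: V(1,0)=0.0000, V(1,1)=17.7800
Node (0,0) S=93.0000: V=(p*·17.7800+(1−p*)·0.0000)/1.19=11.9529; Δ=(17.7800−0.0000)/(119.9700−73.4700)=0.3824; B=V−Δ·S=-23.6071
Root portfolio cost Δ·93+B reproduces V0=11.9529.

(0,0): Delta=0.3824 Bond=-23.6071
V0=11.9529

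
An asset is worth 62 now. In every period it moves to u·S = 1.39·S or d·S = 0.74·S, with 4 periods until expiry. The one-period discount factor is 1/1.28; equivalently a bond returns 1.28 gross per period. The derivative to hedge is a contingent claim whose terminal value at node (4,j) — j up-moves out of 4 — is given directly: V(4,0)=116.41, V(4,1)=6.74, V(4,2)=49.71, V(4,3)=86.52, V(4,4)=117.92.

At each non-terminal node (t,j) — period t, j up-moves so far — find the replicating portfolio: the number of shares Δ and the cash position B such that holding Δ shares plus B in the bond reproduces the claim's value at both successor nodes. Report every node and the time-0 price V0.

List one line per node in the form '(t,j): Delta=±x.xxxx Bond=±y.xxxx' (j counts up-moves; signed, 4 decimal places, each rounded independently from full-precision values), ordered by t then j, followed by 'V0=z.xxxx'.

Under the risk-neutral measure, an up-move has probability p* = (R−d)/(u−d) = 0.8308 and values discount at R = 1.28.
Payoff layer (t=4): V(4,0)=116.4100, V(4,1)=6.7400, V(4,2)=49.7100, V(4,3)=86.5200, V(4,4)=117.9200
(3,0): S=25.1239. Δ = (V_up−V_dn)/(S_up−S_dn) = (6.7400−116.4100)/(34.9222−18.5917) = -6.7156. V = [p*·6.7400 + (1−p*)·116.4100]/1.28 = 19.7653. B = V − Δ·S = 188.4883.
(3,1): S=47.1922. Δ = (V_up−V_dn)/(S_up−S_dn) = (49.7100−6.7400)/(65.5971−34.9222) = 1.4008. V = [p*·49.7100 + (1−p*)·6.7400]/1.28 = 33.1548. B = V − Δ·S = -32.9529.
(3,2): S=88.6447. Δ = (V_up−V_dn)/(S_up−S_dn) = (86.5200−49.7100)/(123.2162−65.5971) = 0.6389. V = [p*·86.5200 + (1−p*)·49.7100]/1.28 = 62.7270. B = V − Δ·S = 6.0963.
(3,3): S=166.5084. Δ = (V_up−V_dn)/(S_up−S_dn) = (117.9200−86.5200)/(231.4466−123.2162) = 0.2901. V = [p*·117.9200 + (1−p*)·86.5200]/1.28 = 87.9736. B = V − Δ·S = 39.6659.
(2,0): S=33.9512. Δ = (V_up−V_dn)/(S_up−S_dn) = (33.1548−19.7653)/(47.1922−25.1239) = 0.6067. V = [p*·33.1548 + (1−p*)·19.7653]/1.28 = 24.1319. B = V − Δ·S = 3.5326.
(2,1): S=63.7732. Δ = (V_up−V_dn)/(S_up−S_dn) = (62.7270−33.1548)/(88.6447−47.1922) = 0.7134. V = [p*·62.7270 + (1−p*)·33.1548]/1.28 = 45.0957. B = V − Δ·S = -0.4000.
(2,2): S=119.7902. Δ = (V_up−V_dn)/(S_up−S_dn) = (87.9736−62.7270)/(166.5084−88.6447) = 0.3242. V = [p*·87.9736 + (1−p*)·62.7270]/1.28 = 65.3915. B = V − Δ·S = 26.5507.
(1,0): S=45.8800. Δ = (V_up−V_dn)/(S_up−S_dn) = (45.0957−24.1319)/(63.7732−33.9512) = 0.7030. V = [p*·45.0957 + (1−p*)·24.1319]/1.28 = 32.4594. B = V − Δ·S = 0.2074.
(1,1): S=86.1800. Δ = (V_up−V_dn)/(S_up−S_dn) = (65.3915−45.0957)/(119.7902−63.7732) = 0.3623. V = [p*·65.3915 + (1−p*)·45.0957]/1.28 = 48.4037. B = V − Δ·S = 17.1795.
(0,0): S=62.0000. Δ = (V_up−V_dn)/(S_up−S_dn) = (48.4037−32.4594)/(86.1800−45.8800) = 0.3956. V = [p*·48.4037 + (1−p*)·32.4594]/1.28 = 35.7074. B = V − Δ·S = 11.1776.
The time-0 hedge costs 35.7074, which is the no-arbitrage price.

(0,0): Delta=0.3956 Bond=11.1776
(1,0): Delta=0.7030 Bond=0.2074
(1,1): Delta=0.3623 Bond=17.1795
(2,0): Delta=0.6067 Bond=3.5326
(2,1): Delta=0.7134 Bond=-0.4000
(2,2): Delta=0.3242 Bond=26.5507
(3,0): Delta=-6.7156 Bond=188.4883
(3,1): Delta=1.4008 Bond=-32.9529
(3,2): Delta=0.6389 Bond=6.0963
(3,3): Delta=0.2901 Bond=39.6659
V0=35.7074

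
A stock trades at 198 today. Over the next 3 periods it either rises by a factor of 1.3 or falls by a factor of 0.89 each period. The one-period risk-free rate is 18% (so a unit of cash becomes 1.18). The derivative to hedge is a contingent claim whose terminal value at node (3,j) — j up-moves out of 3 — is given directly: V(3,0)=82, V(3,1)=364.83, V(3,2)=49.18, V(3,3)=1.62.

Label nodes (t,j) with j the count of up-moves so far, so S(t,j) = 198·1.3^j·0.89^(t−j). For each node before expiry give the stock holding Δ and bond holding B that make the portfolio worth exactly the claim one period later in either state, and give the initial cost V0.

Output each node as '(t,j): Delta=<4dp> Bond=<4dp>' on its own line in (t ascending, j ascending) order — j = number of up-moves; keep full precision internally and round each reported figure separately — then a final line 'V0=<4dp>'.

(0,0): Delta=-1.1524 Bond=283.2793
(1,0): Delta=-1.6478 Bond=421.5786
(1,1): Delta=-1.0120 Bond=298.1418
(2,0): Delta=4.3984 Bond=-450.8034
(2,1): Delta=-3.3607 Bond=889.8487
(2,2): Delta=-0.3467 Bond=129.1695
V0=55.1113

The replicating-portfolio and risk-neutral prices coincide; use p* = (1.18−0.89)/(1.3−0.89) = 0.7073 for the latter.
Payoff layer (t=3): V(3,0)=82.0000, V(3,1)=364.8300, V(3,2)=49.1800, V(3,3)=1.6200
  t=2,j=0: stock 156.8358 → up 203.8865 (V=364.8300), down 139.5839 (V=82.0000). Price 239.0258; hedge Δ=4.3984, bond B=-450.8034.
  t=2,j=1: stock 229.0860 → up 297.8118 (V=49.1800), down 203.8865 (V=364.8300). Price 119.9706; hedge Δ=-3.3607, bond B=889.8487.
  t=2,j=2: stock 334.6200 → up 435.0060 (V=1.6200), down 297.8118 (V=49.1800). Price 13.1695; hedge Δ=-0.3467, bond B=129.1695.
  t=1,j=0: stock 176.2200 → up 229.0860 (V=119.9706), down 156.8358 (V=239.0258). Price 131.2001; hedge Δ=-1.6478, bond B=421.5786.
  t=1,j=1: stock 257.4000 → up 334.6200 (V=13.1695), down 229.0860 (V=119.9706). Price 37.6512; hedge Δ=-1.0120, bond B=298.1418.
  t=0,j=0: stock 198.0000 → up 257.4000 (V=37.6512), down 176.2200 (V=131.2001). Price 55.1113; hedge Δ=-1.1524, bond B=283.2793.
Check: Δ(0,0)·S0 + B(0,0) = 55.1113 = V0.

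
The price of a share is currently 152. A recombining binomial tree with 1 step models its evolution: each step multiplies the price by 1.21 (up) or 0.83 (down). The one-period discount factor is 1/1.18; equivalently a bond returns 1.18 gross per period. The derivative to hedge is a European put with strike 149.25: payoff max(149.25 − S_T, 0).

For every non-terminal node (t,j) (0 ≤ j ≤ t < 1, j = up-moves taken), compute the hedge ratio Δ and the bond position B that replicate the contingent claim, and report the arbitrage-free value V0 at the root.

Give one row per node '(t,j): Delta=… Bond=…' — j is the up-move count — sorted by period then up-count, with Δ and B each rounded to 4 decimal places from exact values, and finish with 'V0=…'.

(0,0): Delta=-0.3998 Bond=62.3080
V0=1.5448

Risk-neutral probability p* = (R−d)/(u−d) = (1.18−0.83)/(1.21−0.83) = 0.9211.
Terminal payoffs: V(1,0)=23.0900, V(1,1)=0.0000
(0,0): S=152.0000. Δ = (V_up−V_dn)/(S_up−S_dn) = (0.0000−23.0900)/(183.9200−126.1600) = -0.3998. V = [p*·0.0000 + (1−p*)·23.0900]/1.18 = 1.5448. B = V − Δ·S = 62.3080.
Check: Δ(0,0)·S0 + B(0,0) = 1.5448 = V0.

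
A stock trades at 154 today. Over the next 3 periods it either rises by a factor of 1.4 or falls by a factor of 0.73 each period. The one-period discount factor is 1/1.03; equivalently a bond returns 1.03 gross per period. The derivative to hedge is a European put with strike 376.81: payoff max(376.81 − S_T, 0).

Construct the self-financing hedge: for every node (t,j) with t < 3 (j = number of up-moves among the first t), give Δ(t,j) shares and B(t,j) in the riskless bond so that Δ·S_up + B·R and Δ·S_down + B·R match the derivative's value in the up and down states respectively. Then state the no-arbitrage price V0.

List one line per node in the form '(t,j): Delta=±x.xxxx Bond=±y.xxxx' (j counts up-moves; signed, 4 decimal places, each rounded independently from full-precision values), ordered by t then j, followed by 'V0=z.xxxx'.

No-arbitrage ⇒ martingale measure with p* = (R−d)/(u−d) = 0.4478.
Payoff layer (t=3): V(3,0)=316.9014, V(3,1)=261.9168, V(3,2)=156.4668, V(3,3)=0.0000
Node (2,0) S=82.0666: V=(p*·261.9168+(1−p*)·316.9014)/1.03=283.7684; Δ=(261.9168−316.9014)/(114.8932−59.9086)=-1.0000; B=V−Δ·S=365.8350
Node (2,1) S=157.3880: V=(p*·156.4668+(1−p*)·261.9168)/1.03=208.4470; Δ=(156.4668−261.9168)/(220.3432−114.8932)=-1.0000; B=V−Δ·S=365.8350
Node (2,2) S=301.8400: V=(p*·0.0000+(1−p*)·156.4668)/1.03=83.8903; Δ=(0.0000−156.4668)/(422.5760−220.3432)=-0.7737; B=V−Δ·S=317.4229
Node (1,0) S=112.4200: V=(p*·208.4470+(1−p*)·283.7684)/1.03=242.7596; Δ=(208.4470−283.7684)/(157.3880−82.0666)=-1.0000; B=V−Δ·S=355.1796
Node (1,1) S=215.6000: V=(p*·83.8903+(1−p*)·208.4470)/1.03=148.2285; Δ=(83.8903−208.4470)/(301.8400−157.3880)=-0.8623; B=V−Δ·S=334.1339
Node (0,0) S=154.0000: V=(p*·148.2285+(1−p*)·242.7596)/1.03=194.5944; Δ=(148.2285−242.7596)/(215.6000−112.4200)=-0.9162; B=V−Δ·S=335.6856
Self-financing check: at every node Δ·S+B equals the discounted successor values.

(0,0): Delta=-0.9162 Bond=335.6856
(1,0): Delta=-1.0000 Bond=355.1796
(1,1): Delta=-0.8623 Bond=334.1339
(2,0): Delta=-1.0000 Bond=365.8350
(2,1): Delta=-1.0000 Bond=365.8350
(2,2): Delta=-0.7737 Bond=317.4229
V0=194.5944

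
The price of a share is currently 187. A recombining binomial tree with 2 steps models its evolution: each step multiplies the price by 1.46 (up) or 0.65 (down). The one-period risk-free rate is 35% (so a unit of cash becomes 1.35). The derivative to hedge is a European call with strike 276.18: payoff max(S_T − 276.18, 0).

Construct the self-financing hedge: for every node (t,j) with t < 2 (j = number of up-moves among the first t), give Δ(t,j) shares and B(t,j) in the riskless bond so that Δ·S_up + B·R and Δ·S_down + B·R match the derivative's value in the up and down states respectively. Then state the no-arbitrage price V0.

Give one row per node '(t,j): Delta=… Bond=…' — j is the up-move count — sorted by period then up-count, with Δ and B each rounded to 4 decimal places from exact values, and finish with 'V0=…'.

Since d<R<u, set p* = (R−d)/(u−d) = 0.8642; price each node as the discounted p*-expectation of its children.
Terminal values V(2,·): V(2,0)=0.0000, V(2,1)=0.0000, V(2,2)=122.4292
  t=1,j=0: stock 121.5500 → up 177.4630 (V=0.0000), down 79.0075 (V=0.0000). Price 0.0000; hedge Δ=0.0000, bond B=0.0000.
  t=1,j=1: stock 273.0200 → up 398.6092 (V=122.4292), down 177.4630 (V=0.0000). Price 78.3726; hedge Δ=0.5536, bond B=-72.7746.
  t=0,j=0: stock 187.0000 → up 273.0200 (V=78.3726), down 121.5500 (V=0.0000). Price 50.1699; hedge Δ=0.5174, bond B=-46.5864.
Self-financing check: at every node Δ·S+B equals the discounted successor values.

(0,0): Delta=0.5174 Bond=-46.5864
(1,0): Delta=0.0000 Bond=0.0000
(1,1): Delta=0.5536 Bond=-72.7746
V0=50.1699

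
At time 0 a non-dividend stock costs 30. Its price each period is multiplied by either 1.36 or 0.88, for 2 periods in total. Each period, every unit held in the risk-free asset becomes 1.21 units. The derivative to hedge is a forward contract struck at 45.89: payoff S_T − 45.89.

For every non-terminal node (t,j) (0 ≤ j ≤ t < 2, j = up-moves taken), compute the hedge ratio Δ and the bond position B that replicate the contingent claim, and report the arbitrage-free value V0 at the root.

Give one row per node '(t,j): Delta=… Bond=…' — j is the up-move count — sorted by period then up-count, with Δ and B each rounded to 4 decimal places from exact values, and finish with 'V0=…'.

(0,0): Delta=1.0000 Bond=-31.3435
(1,0): Delta=1.0000 Bond=-37.9256
(1,1): Delta=1.0000 Bond=-37.9256
V0=-1.3435

No-arbitrage ⇒ martingale measure with p* = (R−d)/(u−d) = 0.6875.
Terminal values V(2,·): V(2,0)=-22.6580, V(2,1)=-9.9860, V(2,2)=9.5980
Node (1,0) S=26.4000: V=(p*·-9.9860+(1−p*)·-22.6580)/1.21=-11.5256; Δ=(-9.9860−-22.6580)/(35.9040−23.2320)=1.0000; B=V−Δ·S=-37.9256
Node (1,1) S=40.8000: V=(p*·9.5980+(1−p*)·-9.9860)/1.21=2.8744; Δ=(9.5980−-9.9860)/(55.4880−35.9040)=1.0000; B=V−Δ·S=-37.9256
Node (0,0) S=30.0000: V=(p*·2.8744+(1−p*)·-11.5256)/1.21=-1.3435; Δ=(2.8744−-11.5256)/(40.8000−26.4000)=1.0000; B=V−Δ·S=-31.3435
Check: Δ(0,0)·S0 + B(0,0) = -1.3435 = V0.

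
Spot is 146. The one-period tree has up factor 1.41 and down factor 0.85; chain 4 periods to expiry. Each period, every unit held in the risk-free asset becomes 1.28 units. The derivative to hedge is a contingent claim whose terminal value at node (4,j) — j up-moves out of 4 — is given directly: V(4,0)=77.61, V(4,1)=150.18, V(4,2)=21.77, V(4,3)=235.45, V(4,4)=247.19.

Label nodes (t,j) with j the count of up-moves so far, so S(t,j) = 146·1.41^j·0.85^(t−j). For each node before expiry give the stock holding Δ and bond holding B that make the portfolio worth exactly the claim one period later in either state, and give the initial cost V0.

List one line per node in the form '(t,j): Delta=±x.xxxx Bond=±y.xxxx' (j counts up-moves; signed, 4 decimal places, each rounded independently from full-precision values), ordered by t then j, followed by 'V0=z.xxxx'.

No-arbitrage ⇒ martingale measure with p* = (R−d)/(u−d) = 0.7679.
Terminal values V(4,·): V(4,0)=77.6100, V(4,1)=150.1800, V(4,2)=21.7700, V(4,3)=235.4500, V(4,4)=247.1900
(3,0): S=89.6622. Δ = (V_up−V_dn)/(S_up−S_dn) = (150.1800−77.6100)/(126.4238−76.2129) = 1.4453. V = [p*·150.1800 + (1−p*)·77.6100]/1.28 = 104.1667. B = V − Δ·S = -25.4226.
(3,1): S=148.7338. Δ = (V_up−V_dn)/(S_up−S_dn) = (21.7700−150.1800)/(209.7147−126.4238) = -1.5417. V = [p*·21.7700 + (1−p*)·150.1800]/1.28 = 40.2965. B = V − Δ·S = 269.6000.
(3,2): S=246.7232. Δ = (V_up−V_dn)/(S_up−S_dn) = (235.4500−21.7700)/(347.8797−209.7147) = 1.5466. V = [p*·235.4500 + (1−p*)·21.7700]/1.28 = 145.1920. B = V − Δ·S = -236.3795.
(3,3): S=409.2703. Δ = (V_up−V_dn)/(S_up−S_dn) = (247.1900−235.4500)/(577.0711−347.8797) = 0.0512. V = [p*·247.1900 + (1−p*)·235.4500]/1.28 = 190.9880. B = V − Δ·S = 170.0237.
(2,0): S=105.4850. Δ = (V_up−V_dn)/(S_up−S_dn) = (40.2965−104.1667)/(148.7338−89.6622) = -1.0812. V = [p*·40.2965 + (1−p*)·104.1667]/1.28 = 43.0652. B = V − Δ·S = 157.1192.
(2,1): S=174.9810. Δ = (V_up−V_dn)/(S_up−S_dn) = (145.1920−40.2965)/(246.7232−148.7338) = 1.0705. V = [p*·145.1920 + (1−p*)·40.2965]/1.28 = 94.4072. B = V − Δ·S = -92.9062.
(2,2): S=290.2626. Δ = (V_up−V_dn)/(S_up−S_dn) = (190.9880−145.1920)/(409.2703−246.7232) = 0.2817. V = [p*·190.9880 + (1−p*)·145.1920]/1.28 = 140.9037. B = V − Δ·S = 59.1251.
(1,0): S=124.1000. Δ = (V_up−V_dn)/(S_up−S_dn) = (94.4072−43.0652)/(174.9810−105.4850) = 0.7388. V = [p*·94.4072 + (1−p*)·43.0652]/1.28 = 64.4442. B = V − Δ·S = -27.2380.
(1,1): S=205.8600. Δ = (V_up−V_dn)/(S_up−S_dn) = (140.9037−94.4072)/(290.2626−174.9810) = 0.4033. V = [p*·140.9037 + (1−p*)·94.4072]/1.28 = 101.6484. B = V − Δ·S = 18.6188.
(0,0): S=146.0000. Δ = (V_up−V_dn)/(S_up−S_dn) = (101.6484−64.4442)/(205.8600−124.1000) = 0.4550. V = [p*·101.6484 + (1−p*)·64.4442]/1.28 = 72.6654. B = V − Δ·S = 6.2293.
The time-0 hedge costs 72.6654, which is the no-arbitrage price.

(0,0): Delta=0.4550 Bond=6.2293
(1,0): Delta=0.7388 Bond=-27.2380
(1,1): Delta=0.4033 Bond=18.6188
(2,0): Delta=-1.0812 Bond=157.1192
(2,1): Delta=1.0705 Bond=-92.9062
(2,2): Delta=0.2817 Bond=59.1251
(3,0): Delta=1.4453 Bond=-25.4226
(3,1): Delta=-1.5417 Bond=269.6000
(3,2): Delta=1.5466 Bond=-236.3795
(3,3): Delta=0.0512 Bond=170.0237
V0=72.6654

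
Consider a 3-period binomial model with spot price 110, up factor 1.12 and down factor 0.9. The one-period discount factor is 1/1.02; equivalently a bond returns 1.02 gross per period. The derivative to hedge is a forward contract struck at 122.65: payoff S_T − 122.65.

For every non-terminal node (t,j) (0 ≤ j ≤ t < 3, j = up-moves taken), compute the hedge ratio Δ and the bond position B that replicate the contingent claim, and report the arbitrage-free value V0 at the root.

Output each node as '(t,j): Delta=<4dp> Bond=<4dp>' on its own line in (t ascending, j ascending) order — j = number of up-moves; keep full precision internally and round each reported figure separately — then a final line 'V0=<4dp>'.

(0,0): Delta=1.0000 Bond=-115.5758
(1,0): Delta=1.0000 Bond=-117.8874
(1,1): Delta=1.0000 Bond=-117.8874
(2,0): Delta=1.0000 Bond=-120.2451
(2,1): Delta=1.0000 Bond=-120.2451
(2,2): Delta=1.0000 Bond=-120.2451
V0=-5.5758

Risk-neutral probability p* = (R−d)/(u−d) = (1.02−0.9)/(1.12−0.9) = 0.5455.
Terminal values V(3,·): V(3,0)=-42.4600, V(3,1)=-22.8580, V(3,2)=1.5356, V(3,3)=31.8921
(2,0): S=89.1000. Δ = (V_up−V_dn)/(S_up−S_dn) = (-22.8580−-42.4600)/(99.7920−80.1900) = 1.0000. V = [p*·-22.8580 + (1−p*)·-42.4600]/1.02 = -31.1451. B = V − Δ·S = -120.2451.
(2,1): S=110.8800. Δ = (V_up−V_dn)/(S_up−S_dn) = (1.5356−-22.8580)/(124.1856−99.7920) = 1.0000. V = [p*·1.5356 + (1−p*)·-22.8580]/1.02 = -9.3651. B = V − Δ·S = -120.2451.
(2,2): S=137.9840. Δ = (V_up−V_dn)/(S_up−S_dn) = (31.8921−1.5356)/(154.5421−124.1856) = 1.0000. V = [p*·31.8921 + (1−p*)·1.5356]/1.02 = 17.7389. B = V − Δ·S = -120.2451.
(1,0): S=99.0000. Δ = (V_up−V_dn)/(S_up−S_dn) = (-9.3651−-31.1451)/(110.8800−89.1000) = 1.0000. V = [p*·-9.3651 + (1−p*)·-31.1451]/1.02 = -18.8874. B = V − Δ·S = -117.8874.
(1,1): S=123.2000. Δ = (V_up−V_dn)/(S_up−S_dn) = (17.7389−-9.3651)/(137.9840−110.8800) = 1.0000. V = [p*·17.7389 + (1−p*)·-9.3651]/1.02 = 5.3126. B = V − Δ·S = -117.8874.
(0,0): S=110.0000. Δ = (V_up−V_dn)/(S_up−S_dn) = (5.3126−-18.8874)/(123.2000−99.0000) = 1.0000. V = [p*·5.3126 + (1−p*)·-18.8874]/1.02 = -5.5758. B = V − Δ·S = -115.5758.
Root portfolio cost Δ·110+B reproduces V0=-5.5758.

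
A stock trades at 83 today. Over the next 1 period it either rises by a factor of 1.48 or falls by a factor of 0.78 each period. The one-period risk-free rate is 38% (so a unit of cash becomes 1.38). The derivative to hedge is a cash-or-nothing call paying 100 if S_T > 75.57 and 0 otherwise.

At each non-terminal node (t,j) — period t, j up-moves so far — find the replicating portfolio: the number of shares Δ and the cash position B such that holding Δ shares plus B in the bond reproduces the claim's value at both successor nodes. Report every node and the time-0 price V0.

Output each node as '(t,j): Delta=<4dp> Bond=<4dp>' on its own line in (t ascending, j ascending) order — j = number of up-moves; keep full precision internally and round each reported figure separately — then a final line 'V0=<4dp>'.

(0,0): Delta=1.7212 Bond=-80.7453
V0=62.1118

Since d<R<u, set p* = (R−d)/(u−d) = 0.8571; price each node as the discounted p*-expectation of its children.
At expiry t=1: V(1,0)=0.0000, V(1,1)=100.0000
(0,0): S=83.0000. Δ = (V_up−V_dn)/(S_up−S_dn) = (100.0000−0.0000)/(122.8400−64.7400) = 1.7212. V = [p*·100.0000 + (1−p*)·0.0000]/1.38 = 62.1118. B = V − Δ·S = -80.7453.
Check: Δ(0,0)·S0 + B(0,0) = 62.1118 = V0.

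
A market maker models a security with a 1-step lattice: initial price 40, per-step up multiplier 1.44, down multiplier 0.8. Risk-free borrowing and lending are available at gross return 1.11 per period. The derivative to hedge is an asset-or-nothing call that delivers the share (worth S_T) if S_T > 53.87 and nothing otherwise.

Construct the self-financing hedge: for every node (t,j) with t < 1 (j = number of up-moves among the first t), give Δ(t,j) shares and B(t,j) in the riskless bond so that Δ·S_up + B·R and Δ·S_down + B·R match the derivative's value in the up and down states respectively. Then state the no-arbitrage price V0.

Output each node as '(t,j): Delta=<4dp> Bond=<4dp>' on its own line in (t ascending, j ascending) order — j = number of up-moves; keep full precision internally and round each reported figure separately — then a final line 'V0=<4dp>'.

No-arbitrage ⇒ martingale measure with p* = (R−d)/(u−d) = 0.4844.
Terminal payoffs: V(1,0)=0.0000, V(1,1)=57.6000
  t=0,j=0: stock 40.0000 → up 57.6000 (V=57.6000), down 32.0000 (V=0.0000). Price 25.1351; hedge Δ=2.2500, bond B=-64.8649.
Self-financing check: at every node Δ·S+B equals the discounted successor values.

(0,0): Delta=2.2500 Bond=-64.8649
V0=25.1351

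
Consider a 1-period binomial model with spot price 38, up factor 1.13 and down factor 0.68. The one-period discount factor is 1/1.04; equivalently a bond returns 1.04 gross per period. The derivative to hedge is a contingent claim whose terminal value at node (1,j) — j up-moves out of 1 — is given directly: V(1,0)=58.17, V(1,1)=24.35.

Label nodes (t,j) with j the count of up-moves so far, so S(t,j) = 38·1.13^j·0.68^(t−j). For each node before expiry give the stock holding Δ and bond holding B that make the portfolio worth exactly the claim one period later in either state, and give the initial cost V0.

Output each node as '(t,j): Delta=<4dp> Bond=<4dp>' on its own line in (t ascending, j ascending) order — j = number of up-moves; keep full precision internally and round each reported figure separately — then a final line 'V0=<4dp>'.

(0,0): Delta=-1.9778 Bond=105.0729
V0=29.9173

The replicating-portfolio and risk-neutral prices coincide; use p* = (1.04−0.68)/(1.13−0.68) = 0.8000 for the latter.
Terminal values V(1,·): V(1,0)=58.1700, V(1,1)=24.3500
(0,0): S=38.0000. Δ = (V_up−V_dn)/(S_up−S_dn) = (24.3500−58.1700)/(42.9400−25.8400) = -1.9778. V = [p*·24.3500 + (1−p*)·58.1700]/1.04 = 29.9173. B = V − Δ·S = 105.0729.
Check: Δ(0,0)·S0 + B(0,0) = 29.9173 = V0.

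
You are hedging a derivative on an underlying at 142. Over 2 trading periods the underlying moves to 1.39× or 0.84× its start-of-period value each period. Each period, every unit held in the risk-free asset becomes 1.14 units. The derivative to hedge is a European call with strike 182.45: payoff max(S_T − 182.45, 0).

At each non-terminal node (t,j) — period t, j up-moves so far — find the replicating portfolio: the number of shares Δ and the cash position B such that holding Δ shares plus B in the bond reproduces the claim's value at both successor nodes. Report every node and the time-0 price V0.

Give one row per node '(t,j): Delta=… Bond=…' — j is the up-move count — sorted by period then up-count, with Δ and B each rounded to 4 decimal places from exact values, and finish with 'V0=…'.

Under the risk-neutral measure, an up-move has probability p* = (R−d)/(u−d) = 0.5455 and values discount at R = 1.14.
Terminal values V(2,·): V(2,0)=0.0000, V(2,1)=0.0000, V(2,2)=91.9082
Node (1,0) S=119.2800: V=(p*·0.0000+(1−p*)·0.0000)/1.14=0.0000; Δ=(0.0000−0.0000)/(165.7992−100.1952)=0.0000; B=V−Δ·S=0.0000
Node (1,1) S=197.3800: V=(p*·91.9082+(1−p*)·0.0000)/1.14=43.9752; Δ=(91.9082−0.0000)/(274.3582−165.7992)=0.8466; B=V−Δ·S=-123.1306
Node (0,0) S=142.0000: V=(p*·43.9752+(1−p*)·0.0000)/1.14=21.0408; Δ=(43.9752−0.0000)/(197.3800−119.2800)=0.5631; B=V−Δ·S=-58.9142
Self-financing check: at every node Δ·S+B equals the discounted successor values.

(0,0): Delta=0.5631 Bond=-58.9142
(1,0): Delta=0.0000 Bond=0.0000
(1,1): Delta=0.8466 Bond=-123.1306
V0=21.0408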